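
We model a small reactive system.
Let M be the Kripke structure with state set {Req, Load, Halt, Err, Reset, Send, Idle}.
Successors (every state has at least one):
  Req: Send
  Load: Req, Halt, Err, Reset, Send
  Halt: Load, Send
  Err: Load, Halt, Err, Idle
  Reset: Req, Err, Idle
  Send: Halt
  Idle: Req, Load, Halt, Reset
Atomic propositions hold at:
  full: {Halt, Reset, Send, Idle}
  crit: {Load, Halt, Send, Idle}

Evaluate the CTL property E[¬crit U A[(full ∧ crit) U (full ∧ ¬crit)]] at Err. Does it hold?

Sat(¬crit) = {Req, Err, Reset}
Sat(full ∧ crit) = {Halt, Send, Idle}
Sat(full ∧ ¬crit) = {Reset}
A[(full ∧ crit) U (full ∧ ¬crit)]: least fixpoint, start Z0 = Sat((full ∧ ¬crit)) = {Reset}, add states in Sat(full ∧ crit) with every successor in Z. Already a fixed point.
Sat(A[(full ∧ crit) U (full ∧ ¬crit)]) = {Reset}
E[¬crit U A[(full ∧ crit) U (full ∧ ¬crit)]]: least fixpoint, start Z0 = Sat(A[(full ∧ crit) U (full ∧ ¬crit)]) = {Reset}, add states in Sat(¬crit) with some successor in Z. Already a fixed point.
Sat(E[¬crit U A[(full ∧ crit) U (full ∧ ¬crit)]]) = {Reset}
Err ∉ Sat(E[¬crit U A[(full ∧ crit) U (full ∧ ¬crit)]]) = {Reset}, so the formula does not hold at Err.

No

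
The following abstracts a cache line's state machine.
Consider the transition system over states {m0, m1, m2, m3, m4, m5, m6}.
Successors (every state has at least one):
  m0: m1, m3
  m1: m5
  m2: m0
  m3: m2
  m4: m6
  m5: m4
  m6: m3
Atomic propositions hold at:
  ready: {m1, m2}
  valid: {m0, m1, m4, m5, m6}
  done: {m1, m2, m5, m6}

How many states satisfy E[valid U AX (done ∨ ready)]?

6

Sat(done ∨ ready) = {m1, m2, m5, m6}
Sat(AX (done ∨ ready)) = {s : every successor in {m1, m2, m5, m6}} = {m1, m3, m4}
E[valid U AX (done ∨ ready)]: least fixpoint, start Z0 = Sat(AX (done ∨ ready)) = {m1, m3, m4}, add states in Sat(valid) with some successor in Z. Z1 = {m0, m1, m3, m4, m5, m6}; fixed.
Sat(E[valid U AX (done ∨ ready)]) = {m0, m1, m3, m4, m5, m6}
|Sat(E[valid U AX (done ∨ ready)])| = |{m0, m1, m3, m4, m5, m6}| = 6.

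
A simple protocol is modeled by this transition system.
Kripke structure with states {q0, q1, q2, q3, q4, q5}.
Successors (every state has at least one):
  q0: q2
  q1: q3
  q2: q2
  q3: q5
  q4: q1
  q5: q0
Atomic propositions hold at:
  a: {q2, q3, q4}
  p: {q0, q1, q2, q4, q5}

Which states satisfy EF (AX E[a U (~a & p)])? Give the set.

Sat(~a) = {q0, q1, q5}
Sat(~a & p) = {q0, q1, q5}
E[a U (~a & p)]: least fixpoint, start Z0 = Sat((~a & p)) = {q0, q1, q5}, add states in Sat(a) with some successor in Z. Z1 = {q0, q1, q3, q4, q5}; fixed.
Sat(E[a U (~a & p)]) = {q0, q1, q3, q4, q5}
Sat(AX E[a U (~a & p)]) = {s : every successor in {q0, q1, q3, q4, q5}} = {q1, q3, q4, q5}
EF (AX E[a U (~a & p)]): least fixpoint, start Z0 = {q1, q3, q4, q5}, add states with some successor in Z. Already a fixed point.
Sat(EF (AX E[a U (~a & p)])) = {q1, q3, q4, q5}

{q1, q3, q4, q5}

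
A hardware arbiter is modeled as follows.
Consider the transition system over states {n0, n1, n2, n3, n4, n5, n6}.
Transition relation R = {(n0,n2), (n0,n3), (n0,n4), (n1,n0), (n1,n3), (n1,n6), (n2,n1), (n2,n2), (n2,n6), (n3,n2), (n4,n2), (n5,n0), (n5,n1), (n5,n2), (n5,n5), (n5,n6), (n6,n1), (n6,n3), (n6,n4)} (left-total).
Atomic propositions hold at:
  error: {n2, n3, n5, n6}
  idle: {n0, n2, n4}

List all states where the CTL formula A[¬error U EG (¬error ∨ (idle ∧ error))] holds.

Sat(¬error) = {n0, n1, n4}
Sat(idle ∧ error) = {n2}
Sat(¬error ∨ (idle ∧ error)) = {n0, n1, n2, n4}
EG (¬error ∨ (idle ∧ error)): greatest fixpoint, start Z0 = {n0, n1, n2, n4}, keep only states in Sat with some successor in Z. Already a fixed point.
Sat(EG (¬error ∨ (idle ∧ error))) = {n0, n1, n2, n4}
A[¬error U EG (¬error ∨ (idle ∧ error))]: least fixpoint, start Z0 = Sat(EG (¬error ∨ (idle ∧ error))) = {n0, n1, n2, n4}, add states in Sat(¬error) with every successor in Z. Already a fixed point.
Sat(A[¬error U EG (¬error ∨ (idle ∧ error))]) = {n0, n1, n2, n4}

{n0, n1, n2, n4}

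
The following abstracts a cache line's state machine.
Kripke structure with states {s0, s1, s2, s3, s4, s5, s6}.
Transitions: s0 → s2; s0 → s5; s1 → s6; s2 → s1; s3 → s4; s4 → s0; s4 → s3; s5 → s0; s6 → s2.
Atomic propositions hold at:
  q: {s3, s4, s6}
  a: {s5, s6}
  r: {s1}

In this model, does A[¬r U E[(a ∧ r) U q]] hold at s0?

No

Sat(¬r) = {s0, s2, s3, s4, s5, s6}
Sat(a ∧ r) = ∅
E[(a ∧ r) U q]: least fixpoint, start Z0 = Sat(q) = {s3, s4, s6}, add states in Sat(a ∧ r) with some successor in Z. Already a fixed point.
Sat(E[(a ∧ r) U q]) = {s3, s4, s6}
A[¬r U E[(a ∧ r) U q]]: least fixpoint, start Z0 = Sat(E[(a ∧ r) U q]) = {s3, s4, s6}, add states in Sat(¬r) with every successor in Z. Already a fixed point.
Sat(A[¬r U E[(a ∧ r) U q]]) = {s3, s4, s6}
s0 ∉ Sat(A[¬r U E[(a ∧ r) U q]]) = {s3, s4, s6}, so the formula does not hold at s0.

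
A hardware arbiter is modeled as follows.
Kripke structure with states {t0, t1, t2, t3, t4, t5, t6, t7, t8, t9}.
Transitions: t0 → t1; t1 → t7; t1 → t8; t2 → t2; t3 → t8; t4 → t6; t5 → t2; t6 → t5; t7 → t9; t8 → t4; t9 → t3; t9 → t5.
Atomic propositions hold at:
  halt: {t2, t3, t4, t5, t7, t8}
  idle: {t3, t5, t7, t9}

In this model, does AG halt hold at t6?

AG halt: greatest fixpoint, start Z0 = {t2, t3, t4, t5, t7, t8}, keep only states in Sat with every successor in Z. Z1 = {t2, t3, t5, t8}; Z2 = {t2, t3, t5}; Z3 = {t2, t5}; fixed.
Sat(AG halt) = {t2, t5}
t6 ∉ Sat(AG halt) = {t2, t5}, so the formula does not hold at t6.

No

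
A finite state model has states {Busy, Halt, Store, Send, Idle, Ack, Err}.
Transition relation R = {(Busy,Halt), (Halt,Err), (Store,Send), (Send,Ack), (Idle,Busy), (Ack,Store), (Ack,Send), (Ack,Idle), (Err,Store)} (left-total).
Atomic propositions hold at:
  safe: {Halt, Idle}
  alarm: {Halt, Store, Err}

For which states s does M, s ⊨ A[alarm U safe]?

{Halt, Idle}

A[alarm U safe]: least fixpoint, start Z0 = Sat(safe) = {Halt, Idle}, add states in Sat(alarm) with every successor in Z. Already a fixed point.
Sat(A[alarm U safe]) = {Halt, Idle}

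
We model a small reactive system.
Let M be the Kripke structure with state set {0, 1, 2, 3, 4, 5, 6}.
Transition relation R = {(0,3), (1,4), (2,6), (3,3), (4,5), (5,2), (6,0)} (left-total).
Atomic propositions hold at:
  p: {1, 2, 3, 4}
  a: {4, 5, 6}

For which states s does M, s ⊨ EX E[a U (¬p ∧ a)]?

Sat(¬p) = {0, 5, 6}
Sat(¬p ∧ a) = {5, 6}
E[a U (¬p ∧ a)]: least fixpoint, start Z0 = Sat((¬p ∧ a)) = {5, 6}, add states in Sat(a) with some successor in Z. Z1 = {4, 5, 6}; fixed.
Sat(E[a U (¬p ∧ a)]) = {4, 5, 6}
Sat(EX E[a U (¬p ∧ a)]) = {s : some successor in {4, 5, 6}} = {1, 2, 4}

{1, 2, 4}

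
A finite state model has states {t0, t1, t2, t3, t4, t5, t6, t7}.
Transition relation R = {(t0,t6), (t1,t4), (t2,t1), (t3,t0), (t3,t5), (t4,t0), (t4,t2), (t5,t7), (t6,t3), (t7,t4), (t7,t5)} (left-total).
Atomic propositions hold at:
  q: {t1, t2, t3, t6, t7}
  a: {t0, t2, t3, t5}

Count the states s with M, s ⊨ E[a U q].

7

E[a U q]: least fixpoint, start Z0 = Sat(q) = {t1, t2, t3, t6, t7}, add states in Sat(a) with some successor in Z. Z1 = {t0, t1, t2, t3, t5, t6, t7}; fixed.
Sat(E[a U q]) = {t0, t1, t2, t3, t5, t6, t7}
|Sat(E[a U q])| = |{t0, t1, t2, t3, t5, t6, t7}| = 7.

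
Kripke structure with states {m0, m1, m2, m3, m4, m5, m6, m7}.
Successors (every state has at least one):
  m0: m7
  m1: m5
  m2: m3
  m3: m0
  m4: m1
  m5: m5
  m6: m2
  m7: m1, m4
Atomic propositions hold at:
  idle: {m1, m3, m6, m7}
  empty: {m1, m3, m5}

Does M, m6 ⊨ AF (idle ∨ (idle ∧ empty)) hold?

Yes

Sat(idle ∧ empty) = {m1, m3}
Sat(idle ∨ (idle ∧ empty)) = {m1, m3, m6, m7}
AF (idle ∨ (idle ∧ empty)): least fixpoint, start Z0 = {m1, m3, m6, m7}, add states with every successor in Z. Z1 = {m0, m1, m2, m3, m4, m6, m7}; fixed.
Sat(AF (idle ∨ (idle ∧ empty))) = {m0, m1, m2, m3, m4, m6, m7}
m6 ∈ Sat(AF (idle ∨ (idle ∧ empty))) = {m0, m1, m2, m3, m4, m6, m7}, so the formula holds at m6.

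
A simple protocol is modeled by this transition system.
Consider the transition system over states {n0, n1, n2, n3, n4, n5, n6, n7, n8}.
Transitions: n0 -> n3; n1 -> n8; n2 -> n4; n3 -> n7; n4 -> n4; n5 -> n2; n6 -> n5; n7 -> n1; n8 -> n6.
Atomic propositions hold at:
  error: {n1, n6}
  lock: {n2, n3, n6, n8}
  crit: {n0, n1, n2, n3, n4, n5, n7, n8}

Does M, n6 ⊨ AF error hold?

Yes

AF error: least fixpoint, start Z0 = {n1, n6}, add states with every successor in Z. Z1 = {n1, n6, n7, n8}; Z2 = {n1, n3, n6, n7, n8}; Z3 = {n0, n1, n3, n6, n7, n8}; fixed.
Sat(AF error) = {n0, n1, n3, n6, n7, n8}
n6 ∈ Sat(AF error) = {n0, n1, n3, n6, n7, n8}, so the formula holds at n6.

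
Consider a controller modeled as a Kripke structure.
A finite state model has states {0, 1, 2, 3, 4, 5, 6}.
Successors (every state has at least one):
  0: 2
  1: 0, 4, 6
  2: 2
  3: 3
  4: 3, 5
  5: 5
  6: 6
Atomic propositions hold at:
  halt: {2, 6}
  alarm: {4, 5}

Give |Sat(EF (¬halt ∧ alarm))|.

Sat(¬halt) = {0, 1, 3, 4, 5}
Sat(¬halt ∧ alarm) = {4, 5}
EF (¬halt ∧ alarm): least fixpoint, start Z0 = {4, 5}, add states with some successor in Z. Z1 = {1, 4, 5}; fixed.
Sat(EF (¬halt ∧ alarm)) = {1, 4, 5}
|Sat(EF (¬halt ∧ alarm))| = |{1, 4, 5}| = 3.

3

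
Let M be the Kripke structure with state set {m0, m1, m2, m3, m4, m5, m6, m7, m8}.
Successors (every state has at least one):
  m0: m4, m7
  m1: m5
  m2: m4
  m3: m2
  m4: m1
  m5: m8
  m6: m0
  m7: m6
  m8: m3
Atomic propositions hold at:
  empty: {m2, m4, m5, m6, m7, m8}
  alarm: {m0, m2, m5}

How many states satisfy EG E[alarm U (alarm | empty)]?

3

Sat(alarm | empty) = {m0, m2, m4, m5, m6, m7, m8}
E[alarm U (alarm | empty)]: least fixpoint, start Z0 = Sat((alarm | empty)) = {m0, m2, m4, m5, m6, m7, m8}, add states in Sat(alarm) with some successor in Z. Already a fixed point.
Sat(E[alarm U (alarm | empty)]) = {m0, m2, m4, m5, m6, m7, m8}
EG E[alarm U (alarm | empty)]: greatest fixpoint, start Z0 = {m0, m2, m4, m5, m6, m7, m8}, keep only states in Sat with some successor in Z. Z1 = {m0, m2, m5, m6, m7}; Z2 = {m0, m6, m7}; fixed.
Sat(EG E[alarm U (alarm | empty)]) = {m0, m6, m7}
|Sat(EG E[alarm U (alarm | empty)])| = |{m0, m6, m7}| = 3.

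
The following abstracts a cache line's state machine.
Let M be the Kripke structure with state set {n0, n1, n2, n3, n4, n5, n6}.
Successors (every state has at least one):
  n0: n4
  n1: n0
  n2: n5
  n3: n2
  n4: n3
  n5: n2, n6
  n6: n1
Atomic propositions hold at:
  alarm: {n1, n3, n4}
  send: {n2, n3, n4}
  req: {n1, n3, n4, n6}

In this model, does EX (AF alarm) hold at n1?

Yes

AF alarm: least fixpoint, start Z0 = {n1, n3, n4}, add states with every successor in Z. Z1 = {n0, n1, n3, n4, n6}; fixed.
Sat(AF alarm) = {n0, n1, n3, n4, n6}
Sat(EX (AF alarm)) = {s : some successor in {n0, n1, n3, n4, n6}} = {n0, n1, n4, n5, n6}
n1 ∈ Sat(EX (AF alarm)) = {n0, n1, n4, n5, n6}, so the formula holds at n1.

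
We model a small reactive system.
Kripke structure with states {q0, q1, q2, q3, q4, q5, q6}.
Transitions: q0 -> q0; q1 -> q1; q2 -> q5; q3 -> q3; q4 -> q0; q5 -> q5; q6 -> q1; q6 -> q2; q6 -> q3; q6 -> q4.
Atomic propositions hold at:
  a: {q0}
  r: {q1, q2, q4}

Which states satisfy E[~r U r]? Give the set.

{q1, q2, q4, q6}

Sat(~r) = {q0, q3, q5, q6}
E[~r U r]: least fixpoint, start Z0 = Sat(r) = {q1, q2, q4}, add states in Sat(~r) with some successor in Z. Z1 = {q1, q2, q4, q6}; fixed.
Sat(E[~r U r]) = {q1, q2, q4, q6}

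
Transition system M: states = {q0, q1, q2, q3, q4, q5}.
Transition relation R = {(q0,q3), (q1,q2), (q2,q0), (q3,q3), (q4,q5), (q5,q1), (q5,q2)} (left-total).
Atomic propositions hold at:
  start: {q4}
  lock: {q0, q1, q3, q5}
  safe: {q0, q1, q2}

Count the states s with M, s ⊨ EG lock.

2

EG lock: greatest fixpoint, start Z0 = {q0, q1, q3, q5}, keep only states in Sat with some successor in Z. Z1 = {q0, q3, q5}; Z2 = {q0, q3}; fixed.
Sat(EG lock) = {q0, q3}
|Sat(EG lock)| = |{q0, q3}| = 2.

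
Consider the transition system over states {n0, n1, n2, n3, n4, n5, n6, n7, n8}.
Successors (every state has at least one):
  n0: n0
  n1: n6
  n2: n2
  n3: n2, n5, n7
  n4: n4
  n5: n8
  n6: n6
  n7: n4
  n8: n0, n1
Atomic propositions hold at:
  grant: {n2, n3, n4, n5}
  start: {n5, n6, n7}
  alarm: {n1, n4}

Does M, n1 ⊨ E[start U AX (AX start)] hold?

Yes

Sat(AX start) = {s : every successor in {n5, n6, n7}} = {n1, n6}
Sat(AX (AX start)) = {s : every successor in {n1, n6}} = {n1, n6}
E[start U AX (AX start)]: least fixpoint, start Z0 = Sat(AX (AX start)) = {n1, n6}, add states in Sat(start) with some successor in Z. Already a fixed point.
Sat(E[start U AX (AX start)]) = {n1, n6}
n1 ∈ Sat(E[start U AX (AX start)]) = {n1, n6}, so the formula holds at n1.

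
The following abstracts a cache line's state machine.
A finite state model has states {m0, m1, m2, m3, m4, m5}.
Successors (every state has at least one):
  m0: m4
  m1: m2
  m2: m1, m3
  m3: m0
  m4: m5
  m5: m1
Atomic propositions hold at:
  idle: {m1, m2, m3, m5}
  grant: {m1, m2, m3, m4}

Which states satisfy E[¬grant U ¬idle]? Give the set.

{m0, m4}

Sat(¬grant) = {m0, m5}
Sat(¬idle) = {m0, m4}
E[¬grant U ¬idle]: least fixpoint, start Z0 = Sat(¬idle) = {m0, m4}, add states in Sat(¬grant) with some successor in Z. Already a fixed point.
Sat(E[¬grant U ¬idle]) = {m0, m4}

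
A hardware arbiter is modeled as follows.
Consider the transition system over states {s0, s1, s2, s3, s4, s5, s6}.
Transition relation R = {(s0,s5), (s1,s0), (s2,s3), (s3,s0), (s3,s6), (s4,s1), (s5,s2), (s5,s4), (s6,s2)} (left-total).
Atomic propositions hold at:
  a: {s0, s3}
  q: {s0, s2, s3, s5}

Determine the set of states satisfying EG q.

EG q: greatest fixpoint, start Z0 = {s0, s2, s3, s5}, keep only states in Sat with some successor in Z. Already a fixed point.
Sat(EG q) = {s0, s2, s3, s5}

{s0, s2, s3, s5}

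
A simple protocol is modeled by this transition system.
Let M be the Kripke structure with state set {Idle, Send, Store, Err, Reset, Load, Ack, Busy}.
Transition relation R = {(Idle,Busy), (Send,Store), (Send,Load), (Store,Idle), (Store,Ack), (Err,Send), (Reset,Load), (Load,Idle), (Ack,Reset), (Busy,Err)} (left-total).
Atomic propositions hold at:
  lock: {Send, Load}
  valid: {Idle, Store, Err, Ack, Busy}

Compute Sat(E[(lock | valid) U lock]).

Sat(lock | valid) = {Idle, Send, Store, Err, Load, Ack, Busy}
E[(lock | valid) U lock]: least fixpoint, start Z0 = Sat(lock) = {Send, Load}, add states in Sat(lock | valid) with some successor in Z. Z1 = {Send, Err, Load}; Z2 = {Send, Err, Load, Busy}; Z3 = {Idle, Send, Err, Load, Busy}; Z4 = {Idle, Send, Store, Err, Load, Busy}; fixed.
Sat(E[(lock | valid) U lock]) = {Idle, Send, Store, Err, Load, Busy}

{Idle, Send, Store, Err, Load, Busy}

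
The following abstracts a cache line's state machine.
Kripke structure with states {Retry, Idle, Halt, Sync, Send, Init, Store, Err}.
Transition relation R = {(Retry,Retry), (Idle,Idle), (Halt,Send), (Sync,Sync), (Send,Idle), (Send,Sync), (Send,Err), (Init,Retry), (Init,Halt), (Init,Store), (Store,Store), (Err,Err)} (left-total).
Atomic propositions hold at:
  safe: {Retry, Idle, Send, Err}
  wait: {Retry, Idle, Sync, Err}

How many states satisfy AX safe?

Sat(AX safe) = {s : every successor in {Retry, Idle, Send, Err}} = {Retry, Idle, Halt, Err}
|Sat(AX safe)| = |{Retry, Idle, Halt, Err}| = 4.

4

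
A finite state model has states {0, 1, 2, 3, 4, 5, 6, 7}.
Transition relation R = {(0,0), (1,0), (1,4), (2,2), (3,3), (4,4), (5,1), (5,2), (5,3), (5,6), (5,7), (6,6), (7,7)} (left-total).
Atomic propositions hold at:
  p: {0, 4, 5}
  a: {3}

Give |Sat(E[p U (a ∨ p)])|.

Sat(a ∨ p) = {0, 3, 4, 5}
E[p U (a ∨ p)]: least fixpoint, start Z0 = Sat((a ∨ p)) = {0, 3, 4, 5}, add states in Sat(p) with some successor in Z. Already a fixed point.
Sat(E[p U (a ∨ p)]) = {0, 3, 4, 5}
|Sat(E[p U (a ∨ p)])| = |{0, 3, 4, 5}| = 4.

4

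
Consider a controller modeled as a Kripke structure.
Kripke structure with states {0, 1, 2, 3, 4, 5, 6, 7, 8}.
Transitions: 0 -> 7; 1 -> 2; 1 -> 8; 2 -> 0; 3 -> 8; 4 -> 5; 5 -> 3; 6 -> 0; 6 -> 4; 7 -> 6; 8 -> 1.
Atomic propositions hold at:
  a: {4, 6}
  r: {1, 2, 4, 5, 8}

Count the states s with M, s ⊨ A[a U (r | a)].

Sat(r | a) = {1, 2, 4, 5, 6, 8}
A[a U (r | a)]: least fixpoint, start Z0 = Sat((r | a)) = {1, 2, 4, 5, 6, 8}, add states in Sat(a) with every successor in Z. Already a fixed point.
Sat(A[a U (r | a)]) = {1, 2, 4, 5, 6, 8}
|Sat(A[a U (r | a)])| = |{1, 2, 4, 5, 6, 8}| = 6.

6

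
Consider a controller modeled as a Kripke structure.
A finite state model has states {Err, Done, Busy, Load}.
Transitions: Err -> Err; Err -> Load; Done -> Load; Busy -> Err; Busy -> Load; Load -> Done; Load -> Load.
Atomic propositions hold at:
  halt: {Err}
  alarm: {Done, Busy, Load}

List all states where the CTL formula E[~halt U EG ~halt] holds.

{Done, Busy, Load}

Sat(~halt) = {Done, Busy, Load}
EG ~halt: greatest fixpoint, start Z0 = {Done, Busy, Load}, keep only states in Sat with some successor in Z. Already a fixed point.
Sat(EG ~halt) = {Done, Busy, Load}
E[~halt U EG ~halt]: least fixpoint, start Z0 = Sat(EG ~halt) = {Done, Busy, Load}, add states in Sat(~halt) with some successor in Z. Already a fixed point.
Sat(E[~halt U EG ~halt]) = {Done, Busy, Load}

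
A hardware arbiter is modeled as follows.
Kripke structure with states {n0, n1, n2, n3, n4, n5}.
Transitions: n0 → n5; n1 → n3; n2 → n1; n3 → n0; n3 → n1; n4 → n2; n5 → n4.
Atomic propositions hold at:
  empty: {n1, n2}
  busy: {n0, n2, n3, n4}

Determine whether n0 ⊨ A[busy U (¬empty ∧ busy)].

Sat(¬empty) = {n0, n3, n4, n5}
Sat(¬empty ∧ busy) = {n0, n3, n4}
A[busy U (¬empty ∧ busy)]: least fixpoint, start Z0 = Sat((¬empty ∧ busy)) = {n0, n3, n4}, add states in Sat(busy) with every successor in Z. Already a fixed point.
Sat(A[busy U (¬empty ∧ busy)]) = {n0, n3, n4}
n0 ∈ Sat(A[busy U (¬empty ∧ busy)]) = {n0, n3, n4}, so the formula holds at n0.

Yes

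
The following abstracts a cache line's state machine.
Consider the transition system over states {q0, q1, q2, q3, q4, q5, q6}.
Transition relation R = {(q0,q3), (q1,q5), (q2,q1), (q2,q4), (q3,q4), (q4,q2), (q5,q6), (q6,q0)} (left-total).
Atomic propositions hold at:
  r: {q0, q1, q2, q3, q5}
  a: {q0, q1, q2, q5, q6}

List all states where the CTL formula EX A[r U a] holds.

{q1, q2, q4, q5, q6}

A[r U a]: least fixpoint, start Z0 = Sat(a) = {q0, q1, q2, q5, q6}, add states in Sat(r) with every successor in Z. Already a fixed point.
Sat(A[r U a]) = {q0, q1, q2, q5, q6}
Sat(EX A[r U a]) = {s : some successor in {q0, q1, q2, q5, q6}} = {q1, q2, q4, q5, q6}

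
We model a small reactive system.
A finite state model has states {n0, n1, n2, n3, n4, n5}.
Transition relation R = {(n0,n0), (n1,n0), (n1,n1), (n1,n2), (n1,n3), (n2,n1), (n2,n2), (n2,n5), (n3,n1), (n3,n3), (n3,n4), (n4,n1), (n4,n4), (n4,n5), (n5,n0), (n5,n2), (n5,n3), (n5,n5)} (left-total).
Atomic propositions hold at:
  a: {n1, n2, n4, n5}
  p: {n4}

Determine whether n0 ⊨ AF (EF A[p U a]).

No

A[p U a]: least fixpoint, start Z0 = Sat(a) = {n1, n2, n4, n5}, add states in Sat(p) with every successor in Z. Already a fixed point.
Sat(A[p U a]) = {n1, n2, n4, n5}
EF A[p U a]: least fixpoint, start Z0 = {n1, n2, n4, n5}, add states with some successor in Z. Z1 = {n1, n2, n3, n4, n5}; fixed.
Sat(EF A[p U a]) = {n1, n2, n3, n4, n5}
AF (EF A[p U a]): least fixpoint, start Z0 = {n1, n2, n3, n4, n5}, add states with every successor in Z. Already a fixed point.
Sat(AF (EF A[p U a])) = {n1, n2, n3, n4, n5}
n0 ∉ Sat(AF (EF A[p U a])) = {n1, n2, n3, n4, n5}, so the formula does not hold at n0.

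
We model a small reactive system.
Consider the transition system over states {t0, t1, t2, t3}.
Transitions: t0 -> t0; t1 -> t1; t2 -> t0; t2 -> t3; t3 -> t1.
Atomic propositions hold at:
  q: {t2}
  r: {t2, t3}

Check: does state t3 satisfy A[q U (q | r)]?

Sat(q | r) = {t2, t3}
A[q U (q | r)]: least fixpoint, start Z0 = Sat((q | r)) = {t2, t3}, add states in Sat(q) with every successor in Z. Already a fixed point.
Sat(A[q U (q | r)]) = {t2, t3}
t3 ∈ Sat(A[q U (q | r)]) = {t2, t3}, so the formula holds at t3.

Yes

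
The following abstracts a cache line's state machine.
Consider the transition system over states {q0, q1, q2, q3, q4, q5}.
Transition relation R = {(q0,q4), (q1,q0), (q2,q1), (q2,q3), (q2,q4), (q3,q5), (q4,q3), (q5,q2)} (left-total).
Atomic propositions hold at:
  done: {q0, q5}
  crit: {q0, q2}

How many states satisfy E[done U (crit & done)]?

1

Sat(crit & done) = {q0}
E[done U (crit & done)]: least fixpoint, start Z0 = Sat((crit & done)) = {q0}, add states in Sat(done) with some successor in Z. Already a fixed point.
Sat(E[done U (crit & done)]) = {q0}
|Sat(E[done U (crit & done)])| = |{q0}| = 1.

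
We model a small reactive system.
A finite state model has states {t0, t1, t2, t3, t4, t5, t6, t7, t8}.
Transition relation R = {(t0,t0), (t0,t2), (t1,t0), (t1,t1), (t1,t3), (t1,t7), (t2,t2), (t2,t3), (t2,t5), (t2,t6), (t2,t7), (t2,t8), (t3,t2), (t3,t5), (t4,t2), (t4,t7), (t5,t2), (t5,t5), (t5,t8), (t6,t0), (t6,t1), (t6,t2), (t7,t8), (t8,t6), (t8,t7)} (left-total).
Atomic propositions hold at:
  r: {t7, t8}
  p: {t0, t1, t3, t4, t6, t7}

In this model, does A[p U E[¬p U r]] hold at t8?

Yes

Sat(¬p) = {t2, t5, t8}
E[¬p U r]: least fixpoint, start Z0 = Sat(r) = {t7, t8}, add states in Sat(¬p) with some successor in Z. Z1 = {t2, t5, t7, t8}; fixed.
Sat(E[¬p U r]) = {t2, t5, t7, t8}
A[p U E[¬p U r]]: least fixpoint, start Z0 = Sat(E[¬p U r]) = {t2, t5, t7, t8}, add states in Sat(p) with every successor in Z. Z1 = {t2, t3, t4, t5, t7, t8}; fixed.
Sat(A[p U E[¬p U r]]) = {t2, t3, t4, t5, t7, t8}
t8 ∈ Sat(A[p U E[¬p U r]]) = {t2, t3, t4, t5, t7, t8}, so the formula holds at t8.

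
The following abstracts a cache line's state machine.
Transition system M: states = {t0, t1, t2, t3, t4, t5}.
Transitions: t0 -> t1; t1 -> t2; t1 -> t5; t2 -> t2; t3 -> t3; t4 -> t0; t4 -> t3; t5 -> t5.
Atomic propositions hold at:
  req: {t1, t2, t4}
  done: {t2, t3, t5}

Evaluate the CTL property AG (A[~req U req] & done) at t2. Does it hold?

Yes

Sat(~req) = {t0, t3, t5}
A[~req U req]: least fixpoint, start Z0 = Sat(req) = {t1, t2, t4}, add states in Sat(~req) with every successor in Z. Z1 = {t0, t1, t2, t4}; fixed.
Sat(A[~req U req]) = {t0, t1, t2, t4}
Sat(A[~req U req] & done) = {t2}
AG (A[~req U req] & done): greatest fixpoint, start Z0 = {t2}, keep only states in Sat with every successor in Z. Already a fixed point.
Sat(AG (A[~req U req] & done)) = {t2}
t2 ∈ Sat(AG (A[~req U req] & done)) = {t2}, so the formula holds at t2.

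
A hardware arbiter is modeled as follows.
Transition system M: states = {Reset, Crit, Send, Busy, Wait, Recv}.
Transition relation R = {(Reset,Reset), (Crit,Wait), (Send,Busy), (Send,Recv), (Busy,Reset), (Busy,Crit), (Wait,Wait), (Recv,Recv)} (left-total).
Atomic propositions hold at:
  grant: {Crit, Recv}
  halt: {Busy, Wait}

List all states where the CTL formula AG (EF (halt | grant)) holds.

{Crit, Wait, Recv}

Sat(halt | grant) = {Crit, Busy, Wait, Recv}
EF (halt | grant): least fixpoint, start Z0 = {Crit, Busy, Wait, Recv}, add states with some successor in Z. Z1 = {Crit, Send, Busy, Wait, Recv}; fixed.
Sat(EF (halt | grant)) = {Crit, Send, Busy, Wait, Recv}
AG (EF (halt | grant)): greatest fixpoint, start Z0 = {Crit, Send, Busy, Wait, Recv}, keep only states in Sat with every successor in Z. Z1 = {Crit, Send, Wait, Recv}; Z2 = {Crit, Wait, Recv}; fixed.
Sat(AG (EF (halt | grant))) = {Crit, Wait, Recv}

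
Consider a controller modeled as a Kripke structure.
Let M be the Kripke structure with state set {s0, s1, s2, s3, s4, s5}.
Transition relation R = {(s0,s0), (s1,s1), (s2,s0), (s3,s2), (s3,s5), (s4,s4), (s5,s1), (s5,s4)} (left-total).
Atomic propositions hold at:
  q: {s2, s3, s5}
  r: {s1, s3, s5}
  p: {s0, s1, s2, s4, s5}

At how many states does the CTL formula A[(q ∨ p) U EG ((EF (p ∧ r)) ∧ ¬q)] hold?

1

Sat(q ∨ p) = {s0, s1, s2, s3, s4, s5}
Sat(p ∧ r) = {s1, s5}
EF (p ∧ r): least fixpoint, start Z0 = {s1, s5}, add states with some successor in Z. Z1 = {s1, s3, s5}; fixed.
Sat(EF (p ∧ r)) = {s1, s3, s5}
Sat(¬q) = {s0, s1, s4}
Sat((EF (p ∧ r)) ∧ ¬q) = {s1}
EG ((EF (p ∧ r)) ∧ ¬q): greatest fixpoint, start Z0 = {s1}, keep only states in Sat with some successor in Z. Already a fixed point.
Sat(EG ((EF (p ∧ r)) ∧ ¬q)) = {s1}
A[(q ∨ p) U EG ((EF (p ∧ r)) ∧ ¬q)]: least fixpoint, start Z0 = Sat(EG ((EF (p ∧ r)) ∧ ¬q)) = {s1}, add states in Sat(q ∨ p) with every successor in Z. Already a fixed point.
Sat(A[(q ∨ p) U EG ((EF (p ∧ r)) ∧ ¬q)]) = {s1}
|Sat(A[(q ∨ p) U EG ((EF (p ∧ r)) ∧ ¬q)])| = |{s1}| = 1.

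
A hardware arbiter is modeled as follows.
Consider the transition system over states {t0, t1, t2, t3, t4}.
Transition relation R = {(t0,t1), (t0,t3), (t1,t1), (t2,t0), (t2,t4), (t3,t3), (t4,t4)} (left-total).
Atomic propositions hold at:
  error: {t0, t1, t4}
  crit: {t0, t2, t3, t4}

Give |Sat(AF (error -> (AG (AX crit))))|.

Sat(AX crit) = {s : every successor in {t0, t2, t3, t4}} = {t2, t3, t4}
AG (AX crit): greatest fixpoint, start Z0 = {t2, t3, t4}, keep only states in Sat with every successor in Z. Z1 = {t3, t4}; fixed.
Sat(AG (AX crit)) = {t3, t4}
Sat(error -> (AG (AX crit))) = {t2, t3, t4}
AF (error -> (AG (AX crit))): least fixpoint, start Z0 = {t2, t3, t4}, add states with every successor in Z. Already a fixed point.
Sat(AF (error -> (AG (AX crit)))) = {t2, t3, t4}
|Sat(AF (error -> (AG (AX crit))))| = |{t2, t3, t4}| = 3.

3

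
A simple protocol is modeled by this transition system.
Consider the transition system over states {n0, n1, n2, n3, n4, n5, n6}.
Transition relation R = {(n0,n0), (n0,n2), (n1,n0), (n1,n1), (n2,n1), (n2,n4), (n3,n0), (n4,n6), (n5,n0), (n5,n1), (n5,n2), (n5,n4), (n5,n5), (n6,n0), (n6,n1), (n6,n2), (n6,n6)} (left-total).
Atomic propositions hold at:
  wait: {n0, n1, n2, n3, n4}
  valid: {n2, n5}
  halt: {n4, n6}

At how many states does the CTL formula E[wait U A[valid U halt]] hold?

6

A[valid U halt]: least fixpoint, start Z0 = Sat(halt) = {n4, n6}, add states in Sat(valid) with every successor in Z. Already a fixed point.
Sat(A[valid U halt]) = {n4, n6}
E[wait U A[valid U halt]]: least fixpoint, start Z0 = Sat(A[valid U halt]) = {n4, n6}, add states in Sat(wait) with some successor in Z. Z1 = {n2, n4, n6}; Z2 = {n0, n2, n4, n6}; Z3 = {n0, n1, n2, n3, n4, n6}; fixed.
Sat(E[wait U A[valid U halt]]) = {n0, n1, n2, n3, n4, n6}
|Sat(E[wait U A[valid U halt]])| = |{n0, n1, n2, n3, n4, n6}| = 6.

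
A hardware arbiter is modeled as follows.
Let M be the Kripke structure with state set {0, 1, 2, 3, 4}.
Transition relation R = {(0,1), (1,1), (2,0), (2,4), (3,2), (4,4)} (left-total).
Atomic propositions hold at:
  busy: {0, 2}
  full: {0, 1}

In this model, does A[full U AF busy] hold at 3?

AF busy: least fixpoint, start Z0 = {0, 2}, add states with every successor in Z. Z1 = {0, 2, 3}; fixed.
Sat(AF busy) = {0, 2, 3}
A[full U AF busy]: least fixpoint, start Z0 = Sat(AF busy) = {0, 2, 3}, add states in Sat(full) with every successor in Z. Already a fixed point.
Sat(A[full U AF busy]) = {0, 2, 3}
3 ∈ Sat(A[full U AF busy]) = {0, 2, 3}, so the formula holds at 3.

Yes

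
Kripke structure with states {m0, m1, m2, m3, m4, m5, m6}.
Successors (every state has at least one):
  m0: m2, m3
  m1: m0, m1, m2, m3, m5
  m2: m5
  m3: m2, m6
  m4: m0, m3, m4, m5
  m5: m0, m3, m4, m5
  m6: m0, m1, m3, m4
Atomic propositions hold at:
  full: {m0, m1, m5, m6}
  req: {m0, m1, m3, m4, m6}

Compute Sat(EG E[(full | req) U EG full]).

{m0, m1, m3, m4, m5, m6}

Sat(full | req) = {m0, m1, m3, m4, m5, m6}
EG full: greatest fixpoint, start Z0 = {m0, m1, m5, m6}, keep only states in Sat with some successor in Z. Z1 = {m1, m5, m6}; fixed.
Sat(EG full) = {m1, m5, m6}
E[(full | req) U EG full]: least fixpoint, start Z0 = Sat(EG full) = {m1, m5, m6}, add states in Sat(full | req) with some successor in Z. Z1 = {m1, m3, m4, m5, m6}; Z2 = {m0, m1, m3, m4, m5, m6}; fixed.
Sat(E[(full | req) U EG full]) = {m0, m1, m3, m4, m5, m6}
EG E[(full | req) U EG full]: greatest fixpoint, start Z0 = {m0, m1, m3, m4, m5, m6}, keep only states in Sat with some successor in Z. Already a fixed point.
Sat(EG E[(full | req) U EG full]) = {m0, m1, m3, m4, m5, m6}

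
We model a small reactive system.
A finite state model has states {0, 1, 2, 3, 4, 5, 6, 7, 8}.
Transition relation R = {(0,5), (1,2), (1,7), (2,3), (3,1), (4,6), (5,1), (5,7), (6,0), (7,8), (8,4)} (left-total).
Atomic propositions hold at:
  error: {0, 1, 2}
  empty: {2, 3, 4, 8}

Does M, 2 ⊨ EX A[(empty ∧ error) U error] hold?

Sat(empty ∧ error) = {2}
A[(empty ∧ error) U error]: least fixpoint, start Z0 = Sat(error) = {0, 1, 2}, add states in Sat(empty ∧ error) with every successor in Z. Already a fixed point.
Sat(A[(empty ∧ error) U error]) = {0, 1, 2}
Sat(EX A[(empty ∧ error) U error]) = {s : some successor in {0, 1, 2}} = {1, 3, 5, 6}
2 ∉ Sat(EX A[(empty ∧ error) U error]) = {1, 3, 5, 6}, so the formula does not hold at 2.

No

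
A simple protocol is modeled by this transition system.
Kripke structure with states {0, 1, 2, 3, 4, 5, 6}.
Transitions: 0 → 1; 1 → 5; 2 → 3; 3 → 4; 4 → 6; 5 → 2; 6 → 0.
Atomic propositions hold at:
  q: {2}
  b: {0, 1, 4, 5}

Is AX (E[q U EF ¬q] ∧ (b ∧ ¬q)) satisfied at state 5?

Sat(¬q) = {0, 1, 3, 4, 5, 6}
EF ¬q: least fixpoint, start Z0 = {0, 1, 3, 4, 5, 6}, add states with some successor in Z. Z1 = {0, 1, 2, 3, 4, 5, 6}; fixed.
Sat(EF ¬q) = {0, 1, 2, 3, 4, 5, 6}
E[q U EF ¬q]: least fixpoint, start Z0 = Sat(EF ¬q) = {0, 1, 2, 3, 4, 5, 6}, add states in Sat(q) with some successor in Z. Already a fixed point.
Sat(E[q U EF ¬q]) = {0, 1, 2, 3, 4, 5, 6}
Sat(b ∧ ¬q) = {0, 1, 4, 5}
Sat(E[q U EF ¬q] ∧ (b ∧ ¬q)) = {0, 1, 4, 5}
Sat(AX (E[q U EF ¬q] ∧ (b ∧ ¬q))) = {s : every successor in {0, 1, 4, 5}} = {0, 1, 3, 6}
5 ∉ Sat(AX (E[q U EF ¬q] ∧ (b ∧ ¬q))) = {0, 1, 3, 6}, so the formula does not hold at 5.

No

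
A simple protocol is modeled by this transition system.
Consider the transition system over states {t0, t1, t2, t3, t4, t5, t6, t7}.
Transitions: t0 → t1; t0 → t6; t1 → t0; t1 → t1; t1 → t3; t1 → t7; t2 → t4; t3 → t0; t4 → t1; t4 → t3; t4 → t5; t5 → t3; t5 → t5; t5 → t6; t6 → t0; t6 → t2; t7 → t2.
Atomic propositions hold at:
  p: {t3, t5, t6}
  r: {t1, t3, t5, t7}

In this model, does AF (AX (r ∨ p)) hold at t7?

Yes

Sat(r ∨ p) = {t1, t3, t5, t6, t7}
Sat(AX (r ∨ p)) = {s : every successor in {t1, t3, t5, t6, t7}} = {t0, t4, t5}
AF (AX (r ∨ p)): least fixpoint, start Z0 = {t0, t4, t5}, add states with every successor in Z. Z1 = {t0, t2, t3, t4, t5}; Z2 = {t0, t2, t3, t4, t5, t6, t7}; fixed.
Sat(AF (AX (r ∨ p))) = {t0, t2, t3, t4, t5, t6, t7}
t7 ∈ Sat(AF (AX (r ∨ p))) = {t0, t2, t3, t4, t5, t6, t7}, so the formula holds at t7.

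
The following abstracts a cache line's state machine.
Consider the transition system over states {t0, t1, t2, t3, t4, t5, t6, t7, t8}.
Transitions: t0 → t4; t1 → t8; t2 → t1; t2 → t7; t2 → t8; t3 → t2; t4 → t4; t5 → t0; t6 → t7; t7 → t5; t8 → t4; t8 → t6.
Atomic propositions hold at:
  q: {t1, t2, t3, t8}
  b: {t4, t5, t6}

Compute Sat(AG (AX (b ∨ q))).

{t0, t4}

Sat(b ∨ q) = {t1, t2, t3, t4, t5, t6, t8}
Sat(AX (b ∨ q)) = {s : every successor in {t1, t2, t3, t4, t5, t6, t8}} = {t0, t1, t3, t4, t7, t8}
AG (AX (b ∨ q)): greatest fixpoint, start Z0 = {t0, t1, t3, t4, t7, t8}, keep only states in Sat with every successor in Z. Z1 = {t0, t1, t4}; Z2 = {t0, t4}; fixed.
Sat(AG (AX (b ∨ q))) = {t0, t4}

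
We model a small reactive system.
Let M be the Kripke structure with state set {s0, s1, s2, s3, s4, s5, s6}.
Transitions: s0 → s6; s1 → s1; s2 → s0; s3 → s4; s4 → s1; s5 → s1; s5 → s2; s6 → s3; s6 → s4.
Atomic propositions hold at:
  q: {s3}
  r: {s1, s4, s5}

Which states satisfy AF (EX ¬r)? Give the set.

{s0, s2, s5, s6}

Sat(¬r) = {s0, s2, s3, s6}
Sat(EX ¬r) = {s : some successor in {s0, s2, s3, s6}} = {s0, s2, s5, s6}
AF (EX ¬r): least fixpoint, start Z0 = {s0, s2, s5, s6}, add states with every successor in Z. Already a fixed point.
Sat(AF (EX ¬r)) = {s0, s2, s5, s6}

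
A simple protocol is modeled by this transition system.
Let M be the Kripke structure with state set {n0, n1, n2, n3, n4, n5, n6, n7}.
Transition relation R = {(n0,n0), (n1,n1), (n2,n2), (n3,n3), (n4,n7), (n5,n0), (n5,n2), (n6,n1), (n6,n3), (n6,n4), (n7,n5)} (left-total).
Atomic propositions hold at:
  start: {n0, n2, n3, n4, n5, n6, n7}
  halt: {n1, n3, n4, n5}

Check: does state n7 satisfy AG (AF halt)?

AF halt: least fixpoint, start Z0 = {n1, n3, n4, n5}, add states with every successor in Z. Z1 = {n1, n3, n4, n5, n6, n7}; fixed.
Sat(AF halt) = {n1, n3, n4, n5, n6, n7}
AG (AF halt): greatest fixpoint, start Z0 = {n1, n3, n4, n5, n6, n7}, keep only states in Sat with every successor in Z. Z1 = {n1, n3, n4, n6, n7}; Z2 = {n1, n3, n4, n6}; Z3 = {n1, n3, n6}; Z4 = {n1, n3}; fixed.
Sat(AG (AF halt)) = {n1, n3}
n7 ∉ Sat(AG (AF halt)) = {n1, n3}, so the formula does not hold at n7.

No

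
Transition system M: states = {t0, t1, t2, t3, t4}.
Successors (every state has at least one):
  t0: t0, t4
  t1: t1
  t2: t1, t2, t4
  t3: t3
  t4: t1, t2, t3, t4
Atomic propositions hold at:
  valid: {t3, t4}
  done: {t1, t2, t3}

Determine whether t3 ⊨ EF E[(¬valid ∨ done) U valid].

Yes

Sat(¬valid) = {t0, t1, t2}
Sat(¬valid ∨ done) = {t0, t1, t2, t3}
E[(¬valid ∨ done) U valid]: least fixpoint, start Z0 = Sat(valid) = {t3, t4}, add states in Sat(¬valid ∨ done) with some successor in Z. Z1 = {t0, t2, t3, t4}; fixed.
Sat(E[(¬valid ∨ done) U valid]) = {t0, t2, t3, t4}
EF E[(¬valid ∨ done) U valid]: least fixpoint, start Z0 = {t0, t2, t3, t4}, add states with some successor in Z. Already a fixed point.
Sat(EF E[(¬valid ∨ done) U valid]) = {t0, t2, t3, t4}
t3 ∈ Sat(EF E[(¬valid ∨ done) U valid]) = {t0, t2, t3, t4}, so the formula holds at t3.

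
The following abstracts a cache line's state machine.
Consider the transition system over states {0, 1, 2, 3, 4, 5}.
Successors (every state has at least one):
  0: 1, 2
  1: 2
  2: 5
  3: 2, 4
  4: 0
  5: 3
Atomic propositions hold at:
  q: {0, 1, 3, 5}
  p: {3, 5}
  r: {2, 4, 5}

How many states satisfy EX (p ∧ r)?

Sat(p ∧ r) = {5}
Sat(EX (p ∧ r)) = {s : some successor in {5}} = {2}
|Sat(EX (p ∧ r))| = |{2}| = 1.

1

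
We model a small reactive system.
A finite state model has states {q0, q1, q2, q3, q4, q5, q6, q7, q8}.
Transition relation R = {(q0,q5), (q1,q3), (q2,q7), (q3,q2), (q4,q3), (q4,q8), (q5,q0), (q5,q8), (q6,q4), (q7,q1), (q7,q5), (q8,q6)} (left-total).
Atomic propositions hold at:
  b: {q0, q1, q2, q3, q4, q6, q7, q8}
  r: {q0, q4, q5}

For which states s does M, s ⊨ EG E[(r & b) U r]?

{q0, q5}

Sat(r & b) = {q0, q4}
E[(r & b) U r]: least fixpoint, start Z0 = Sat(r) = {q0, q4, q5}, add states in Sat(r & b) with some successor in Z. Already a fixed point.
Sat(E[(r & b) U r]) = {q0, q4, q5}
EG E[(r & b) U r]: greatest fixpoint, start Z0 = {q0, q4, q5}, keep only states in Sat with some successor in Z. Z1 = {q0, q5}; fixed.
Sat(EG E[(r & b) U r]) = {q0, q5}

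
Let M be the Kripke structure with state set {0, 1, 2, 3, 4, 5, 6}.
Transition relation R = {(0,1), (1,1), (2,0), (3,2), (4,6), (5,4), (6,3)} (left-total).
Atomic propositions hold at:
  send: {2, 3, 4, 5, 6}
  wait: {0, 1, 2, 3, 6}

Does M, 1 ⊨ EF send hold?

EF send: least fixpoint, start Z0 = {2, 3, 4, 5, 6}, add states with some successor in Z. Already a fixed point.
Sat(EF send) = {2, 3, 4, 5, 6}
1 ∉ Sat(EF send) = {2, 3, 4, 5, 6}, so the formula does not hold at 1.

No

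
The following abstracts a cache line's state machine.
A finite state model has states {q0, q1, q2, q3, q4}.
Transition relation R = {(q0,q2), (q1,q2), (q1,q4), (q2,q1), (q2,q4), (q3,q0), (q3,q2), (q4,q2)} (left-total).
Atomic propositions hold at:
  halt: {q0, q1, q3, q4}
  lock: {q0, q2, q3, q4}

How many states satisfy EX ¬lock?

1

Sat(¬lock) = {q1}
Sat(EX ¬lock) = {s : some successor in {q1}} = {q2}
|Sat(EX ¬lock)| = |{q2}| = 1.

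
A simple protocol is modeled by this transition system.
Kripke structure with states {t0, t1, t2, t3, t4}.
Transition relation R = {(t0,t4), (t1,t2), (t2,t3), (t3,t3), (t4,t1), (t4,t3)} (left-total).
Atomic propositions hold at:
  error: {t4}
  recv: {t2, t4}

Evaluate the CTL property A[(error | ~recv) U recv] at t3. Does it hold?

Sat(~recv) = {t0, t1, t3}
Sat(error | ~recv) = {t0, t1, t3, t4}
A[(error | ~recv) U recv]: least fixpoint, start Z0 = Sat(recv) = {t2, t4}, add states in Sat(error | ~recv) with every successor in Z. Z1 = {t0, t1, t2, t4}; fixed.
Sat(A[(error | ~recv) U recv]) = {t0, t1, t2, t4}
t3 ∉ Sat(A[(error | ~recv) U recv]) = {t0, t1, t2, t4}, so the formula does not hold at t3.

No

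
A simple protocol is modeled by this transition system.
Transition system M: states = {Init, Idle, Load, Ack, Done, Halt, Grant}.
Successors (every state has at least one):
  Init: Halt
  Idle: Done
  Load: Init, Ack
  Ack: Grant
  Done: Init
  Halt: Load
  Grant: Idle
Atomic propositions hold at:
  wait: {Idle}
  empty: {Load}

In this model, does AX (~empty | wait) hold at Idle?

Yes

Sat(~empty) = {Init, Idle, Ack, Done, Halt, Grant}
Sat(~empty | wait) = {Init, Idle, Ack, Done, Halt, Grant}
Sat(AX (~empty | wait)) = {s : every successor in {Init, Idle, Ack, Done, Halt, Grant}} = {Init, Idle, Load, Ack, Done, Grant}
Idle ∈ Sat(AX (~empty | wait)) = {Init, Idle, Load, Ack, Done, Grant}, so the formula holds at Idle.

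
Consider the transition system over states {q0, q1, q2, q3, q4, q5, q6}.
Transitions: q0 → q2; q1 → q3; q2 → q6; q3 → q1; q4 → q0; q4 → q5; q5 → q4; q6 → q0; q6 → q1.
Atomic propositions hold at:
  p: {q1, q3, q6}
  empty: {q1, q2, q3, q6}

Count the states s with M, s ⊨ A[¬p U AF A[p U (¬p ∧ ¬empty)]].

Sat(¬p) = {q0, q2, q4, q5}
Sat(¬empty) = {q0, q4, q5}
Sat(¬p ∧ ¬empty) = {q0, q4, q5}
A[p U (¬p ∧ ¬empty)]: least fixpoint, start Z0 = Sat((¬p ∧ ¬empty)) = {q0, q4, q5}, add states in Sat(p) with every successor in Z. Already a fixed point.
Sat(A[p U (¬p ∧ ¬empty)]) = {q0, q4, q5}
AF A[p U (¬p ∧ ¬empty)]: least fixpoint, start Z0 = {q0, q4, q5}, add states with every successor in Z. Already a fixed point.
Sat(AF A[p U (¬p ∧ ¬empty)]) = {q0, q4, q5}
A[¬p U AF A[p U (¬p ∧ ¬empty)]]: least fixpoint, start Z0 = Sat(AF A[p U (¬p ∧ ¬empty)]) = {q0, q4, q5}, add states in Sat(¬p) with every successor in Z. Already a fixed point.
Sat(A[¬p U AF A[p U (¬p ∧ ¬empty)]]) = {q0, q4, q5}
|Sat(A[¬p U AF A[p U (¬p ∧ ¬empty)]])| = |{q0, q4, q5}| = 3.

3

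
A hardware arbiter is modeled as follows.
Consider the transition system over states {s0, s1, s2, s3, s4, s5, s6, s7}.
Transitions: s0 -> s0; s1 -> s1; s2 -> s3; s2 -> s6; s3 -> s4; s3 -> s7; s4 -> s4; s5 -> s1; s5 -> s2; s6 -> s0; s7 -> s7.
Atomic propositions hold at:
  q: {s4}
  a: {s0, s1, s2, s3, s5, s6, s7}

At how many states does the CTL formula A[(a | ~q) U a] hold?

Sat(~q) = {s0, s1, s2, s3, s5, s6, s7}
Sat(a | ~q) = {s0, s1, s2, s3, s5, s6, s7}
A[(a | ~q) U a]: least fixpoint, start Z0 = Sat(a) = {s0, s1, s2, s3, s5, s6, s7}, add states in Sat(a | ~q) with every successor in Z. Already a fixed point.
Sat(A[(a | ~q) U a]) = {s0, s1, s2, s3, s5, s6, s7}
|Sat(A[(a | ~q) U a])| = |{s0, s1, s2, s3, s5, s6, s7}| = 7.

7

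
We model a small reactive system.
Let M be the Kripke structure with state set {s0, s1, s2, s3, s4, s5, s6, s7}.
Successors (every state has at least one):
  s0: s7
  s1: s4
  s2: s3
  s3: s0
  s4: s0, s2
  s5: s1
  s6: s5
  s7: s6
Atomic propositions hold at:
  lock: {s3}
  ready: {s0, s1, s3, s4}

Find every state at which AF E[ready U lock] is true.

E[ready U lock]: least fixpoint, start Z0 = Sat(lock) = {s3}, add states in Sat(ready) with some successor in Z. Already a fixed point.
Sat(E[ready U lock]) = {s3}
AF E[ready U lock]: least fixpoint, start Z0 = {s3}, add states with every successor in Z. Z1 = {s2, s3}; fixed.
Sat(AF E[ready U lock]) = {s2, s3}

{s2, s3}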